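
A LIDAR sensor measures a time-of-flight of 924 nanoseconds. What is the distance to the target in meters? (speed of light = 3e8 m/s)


tof = 924 ns = 9.24e-07 s
dist = c * tof / 2
= 3e8 * 9.24e-07 / 2
= 138.6 m


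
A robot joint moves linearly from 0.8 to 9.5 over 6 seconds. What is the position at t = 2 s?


s = t/T = 2/6 = 0.3333
p(t) = p0 + (pf-p0)*s
= 0.8 + (9.5 - 0.8) * 0.3333
= 3.7


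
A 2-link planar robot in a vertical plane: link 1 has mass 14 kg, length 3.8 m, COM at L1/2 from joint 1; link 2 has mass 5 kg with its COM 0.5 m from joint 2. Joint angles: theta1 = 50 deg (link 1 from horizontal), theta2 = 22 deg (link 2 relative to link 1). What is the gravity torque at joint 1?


Horizontal distance from joint 1 to link-1 COM:
  x_c1 = (L1/2)*cos(t1) = 1.9 * 0.6428 = 1.2213 m
Horizontal distance from joint 1 to link-2 COM:
  x_c2 = L1*cos(t1) + Lc2*cos(t1+t2)
       = 3.8*0.6428 + 0.5*0.309 = 2.5971 m
tau1 = m1*g*x_c1 + m2*g*x_c2
     = 14*9.81*1.2213 + 5*9.81*2.5971
     = 167.7329 + 127.3878
     = 295.1207 Nm


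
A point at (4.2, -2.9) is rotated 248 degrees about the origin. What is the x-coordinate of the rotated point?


x' = x*cos(theta) - y*sin(theta)
cos(248 deg) = -0.3746, sin(248 deg) = -0.9272
x' = 4.2 * -0.3746 - -2.9 * -0.9272
= -1.5733 - 2.6888
= -4.2622


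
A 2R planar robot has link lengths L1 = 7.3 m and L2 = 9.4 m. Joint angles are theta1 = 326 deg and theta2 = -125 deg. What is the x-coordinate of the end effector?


Convert angles to radians: theta1 = 5.6898, theta2 = -2.1817
x = L1*cos(theta1) + L2*cos(theta1+theta2)
x = 6.052 + -8.7757
x = -2.7237


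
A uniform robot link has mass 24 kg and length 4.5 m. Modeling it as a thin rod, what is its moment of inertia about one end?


I = (1/3) * m * L^2
= (1/3) * 24 * 4.5^2
= 0.333333 * 24 * 20.25
= 162.0 kg*m^2


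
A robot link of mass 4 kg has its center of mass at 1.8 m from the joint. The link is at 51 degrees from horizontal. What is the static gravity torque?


tau = m*g*L*cos(angle)
= 4 * 9.81 * 1.8 * cos(51 deg)
= 4 * 9.81 * 1.8 * 0.6293
= 44.4502 Nm


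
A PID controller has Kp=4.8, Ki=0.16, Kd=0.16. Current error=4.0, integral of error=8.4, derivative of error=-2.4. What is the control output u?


u = Kp*e + Ki*int(e) + Kd*de/dt
= 4.8*4.0 + 0.16*8.4 + 0.16*(-2.4)
= 19.2 + 1.344 + -0.384
= 20.16


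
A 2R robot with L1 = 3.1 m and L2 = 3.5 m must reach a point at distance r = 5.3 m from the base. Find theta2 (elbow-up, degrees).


cos(theta2) = (r^2 - L1^2 - L2^2) / (2*L1*L2)
cos(theta2) = (28.09 - 9.61 - 12.25) / 21.7
cos(theta2) = 0.287097
theta2 = 73.3158 degrees


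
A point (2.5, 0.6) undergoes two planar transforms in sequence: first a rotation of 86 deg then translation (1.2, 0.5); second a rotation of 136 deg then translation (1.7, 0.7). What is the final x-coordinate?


After transform 1:
x1 = cos(86)*2.5 - sin(86)*0.6 + 1.2 = 0.7759
y1 = sin(86)*2.5 + cos(86)*0.6 + 0.5 = 3.0358
After transform 2:
x2 = cos(136)*0.7759 - sin(136)*3.0358 + 1.7
= -0.9669


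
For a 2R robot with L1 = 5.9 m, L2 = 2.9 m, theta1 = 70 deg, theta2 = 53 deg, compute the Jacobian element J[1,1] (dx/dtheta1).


J[1,1] = -L1*sin(t1) - L2*sin(t1+t2)
= -5.9*sin(70) - 2.9*sin(123)
= -7.9763


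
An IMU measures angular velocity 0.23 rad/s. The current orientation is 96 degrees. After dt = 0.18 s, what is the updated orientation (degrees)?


delta_theta = w * dt = 0.23 * 0.18 = 0.0414 rad
= 2.372 deg
theta_new = 96 + 2.372 = 98.372 deg


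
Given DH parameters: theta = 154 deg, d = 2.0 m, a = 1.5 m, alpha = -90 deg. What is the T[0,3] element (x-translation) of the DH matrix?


T[0,3] = a * cos(theta)
= 1.5 * cos(154 deg)
= 1.5 * -0.8988
= -1.3482


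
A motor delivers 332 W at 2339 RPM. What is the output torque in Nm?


omega = 2339 * 2*pi/60 = 244.9395 rad/s
tau = P / omega = 332 / 244.9395
= 1.3554 Nm


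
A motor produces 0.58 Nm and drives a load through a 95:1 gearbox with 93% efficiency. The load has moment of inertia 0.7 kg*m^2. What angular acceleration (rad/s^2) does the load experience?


tau_out = tau_motor * N * eta
= 0.58 * 95 * 0.93 = 51.243 Nm
alpha = tau_out / I = 51.243 / 0.7
= 73.2043 rad/s^2


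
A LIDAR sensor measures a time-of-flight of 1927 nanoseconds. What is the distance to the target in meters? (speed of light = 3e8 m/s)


tof = 1927 ns = 1.927e-06 s
dist = c * tof / 2
= 3e8 * 1.927e-06 / 2
= 289.05 m


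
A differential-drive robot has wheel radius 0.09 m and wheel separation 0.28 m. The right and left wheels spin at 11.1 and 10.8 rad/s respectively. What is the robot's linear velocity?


vR = r*wR = 0.09*11.1 = 0.999 m/s
vL = r*wL = 0.09*10.8 = 0.972 m/s
v = (vR+vL)/2 = 0.9855 m/s
omega = (vR-vL)/L = 0.0964 rad/s
linear velocity = 0.9855 m/s


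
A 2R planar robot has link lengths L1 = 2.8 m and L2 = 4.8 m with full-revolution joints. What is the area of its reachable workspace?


r_max = L1 + L2 = 7.6 m
r_min = |L1 - L2| = 2.0 m
Area = pi*(r_max^2 - r_min^2)
= pi*(57.76 - 4.0)
= pi * 53.76
= 168.892 m^2


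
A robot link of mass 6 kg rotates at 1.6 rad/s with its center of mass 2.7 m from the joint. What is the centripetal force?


F = m * omega^2 * r
= 6 * 1.6^2 * 2.7
= 6 * 2.56 * 2.7
= 41.472 N


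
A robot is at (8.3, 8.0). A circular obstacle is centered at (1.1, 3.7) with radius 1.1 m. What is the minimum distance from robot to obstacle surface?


center_dist = sqrt((8.3-1.1)^2 + (8.0-3.7)^2)
= sqrt(51.84 + 18.49)
= 8.3863
min_dist = center_dist - radius = 8.3863 - 1.1 = 7.2863 m


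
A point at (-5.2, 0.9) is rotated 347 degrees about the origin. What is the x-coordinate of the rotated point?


x' = x*cos(theta) - y*sin(theta)
cos(347 deg) = 0.9744, sin(347 deg) = -0.225
x' = -5.2 * 0.9744 - 0.9 * -0.225
= -5.0667 - -0.2025
= -4.8643


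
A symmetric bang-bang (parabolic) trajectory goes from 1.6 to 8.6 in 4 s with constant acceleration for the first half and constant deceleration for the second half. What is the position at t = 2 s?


Symmetric rest-to-rest: each phase covers (pf-p0)/2 in time T/2. 0.5*a*(T/2)^2 = (pf-p0)/2 => a = 4*(pf-p0)/T^2
a = 4*(8.6-1.6)/4^2 = 1.75
t = 2 is in the acceleration phase (t <= T/2).
p = p0 + 0.5*a*t^2 = 1.6 + 0.5*1.75*2^2
= 5.1


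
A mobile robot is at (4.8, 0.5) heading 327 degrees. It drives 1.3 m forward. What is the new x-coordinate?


x_new = x0 + d*cos(theta)
= 4.8 + 1.3*cos(327)
= 4.8 + 1.0903
= 5.8903


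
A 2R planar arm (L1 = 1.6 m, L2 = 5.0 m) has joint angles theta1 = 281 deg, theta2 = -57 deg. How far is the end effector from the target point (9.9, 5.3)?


End effector via forward kinematics:
x = L1*cos(t1) + L2*cos(t1+t2) = -3.2914
y = L1*sin(t1) + L2*sin(t1+t2) = -5.0439
Distance to target:
d = sqrt((9.9 - -3.2914)^2 + (5.3 - -5.0439)^2)
= sqrt(174.0132 + 106.9962)
= 16.7633 m


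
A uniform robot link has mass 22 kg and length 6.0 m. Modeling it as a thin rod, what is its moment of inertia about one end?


I = (1/3) * m * L^2
= (1/3) * 22 * 6.0^2
= 0.333333 * 22 * 36.0
= 264.0 kg*m^2


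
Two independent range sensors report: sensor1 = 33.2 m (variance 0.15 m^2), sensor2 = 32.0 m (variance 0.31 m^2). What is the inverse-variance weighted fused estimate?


w1 = (1/var1) / (1/var1 + 1/var2)
   = 6.6667 / (6.6667 + 3.2258) = 0.6739
w2 = 1 - w1 = 0.3261
fused = w1*s1 + w2*s2 = 22.3739 + 10.4348
= 32.8087 m


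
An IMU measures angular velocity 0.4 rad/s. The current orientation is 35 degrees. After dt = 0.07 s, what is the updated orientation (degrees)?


delta_theta = w * dt = 0.4 * 0.07 = 0.028 rad
= 1.6043 deg
theta_new = 35 + 1.6043 = 36.6043 deg


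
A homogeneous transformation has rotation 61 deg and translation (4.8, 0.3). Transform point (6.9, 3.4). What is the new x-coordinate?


x' = cos(theta)*px - sin(theta)*py + tx
= 0.4848*6.9 - 0.8746*3.4 + 4.8
= 5.1715


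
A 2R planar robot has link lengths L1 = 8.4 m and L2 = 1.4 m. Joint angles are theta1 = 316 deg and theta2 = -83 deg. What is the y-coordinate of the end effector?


Convert angles to radians: theta1 = 5.5152, theta2 = -1.4486
y = L1*sin(theta1) + L2*sin(theta1+theta2)
y = -5.8351 + -1.1181
y = -6.9532


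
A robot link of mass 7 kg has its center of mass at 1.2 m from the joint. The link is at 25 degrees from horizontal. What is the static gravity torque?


tau = m*g*L*cos(angle)
= 7 * 9.81 * 1.2 * cos(25 deg)
= 7 * 9.81 * 1.2 * 0.9063
= 74.6834 Nm


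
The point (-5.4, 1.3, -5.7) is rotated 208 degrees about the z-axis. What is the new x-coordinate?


Rotation about z-axis: x' = x*cos(theta) - y*sin(theta)
= -5.4 * -0.8829 - 1.3 * -0.4695
= 5.3782


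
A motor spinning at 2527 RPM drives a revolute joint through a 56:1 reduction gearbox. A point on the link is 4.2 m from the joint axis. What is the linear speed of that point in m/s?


omega_motor = 2527 * 2*pi/60 = 264.6268 rad/s
omega_joint = omega_motor / 56 = 4.7255 rad/s
v = omega_joint * r = 4.7255 * 4.2
= 19.847 m/s


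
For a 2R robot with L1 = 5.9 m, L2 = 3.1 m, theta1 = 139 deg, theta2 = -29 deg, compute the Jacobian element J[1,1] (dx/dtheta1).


J[1,1] = -L1*sin(t1) - L2*sin(t1+t2)
= -5.9*sin(139) - 3.1*sin(110)
= -6.7838


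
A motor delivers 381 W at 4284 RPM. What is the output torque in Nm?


omega = 4284 * 2*pi/60 = 448.6194 rad/s
tau = P / omega = 381 / 448.6194
= 0.8493 Nm


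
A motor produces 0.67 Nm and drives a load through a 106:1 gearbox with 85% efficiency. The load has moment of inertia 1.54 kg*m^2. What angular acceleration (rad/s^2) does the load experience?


tau_out = tau_motor * N * eta
= 0.67 * 106 * 0.85 = 60.367 Nm
alpha = tau_out / I = 60.367 / 1.54
= 39.1994 rad/s^2


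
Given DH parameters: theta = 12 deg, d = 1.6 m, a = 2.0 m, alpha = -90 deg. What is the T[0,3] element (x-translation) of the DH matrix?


T[0,3] = a * cos(theta)
= 2.0 * cos(12 deg)
= 2.0 * 0.9781
= 1.9563


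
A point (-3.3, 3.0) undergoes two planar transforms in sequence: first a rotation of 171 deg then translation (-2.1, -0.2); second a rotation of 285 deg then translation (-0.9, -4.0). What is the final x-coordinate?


After transform 1:
x1 = cos(171)*-3.3 - sin(171)*3.0 + -2.1 = 0.6901
y1 = sin(171)*-3.3 + cos(171)*3.0 + -0.2 = -3.6793
After transform 2:
x2 = cos(285)*0.6901 - sin(285)*-3.6793 + -0.9
= -4.2753


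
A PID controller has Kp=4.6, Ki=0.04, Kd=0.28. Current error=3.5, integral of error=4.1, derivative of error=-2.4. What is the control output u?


u = Kp*e + Ki*int(e) + Kd*de/dt
= 4.6*3.5 + 0.04*4.1 + 0.28*(-2.4)
= 16.1 + 0.164 + -0.672
= 15.592


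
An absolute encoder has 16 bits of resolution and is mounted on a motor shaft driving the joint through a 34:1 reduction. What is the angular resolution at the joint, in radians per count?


counts = 2^16 = 65536
effective counts at joint = 65536 * 34 = 2228224
resolution = 2*pi / 2228224
= 2.8198e-06 rad/count


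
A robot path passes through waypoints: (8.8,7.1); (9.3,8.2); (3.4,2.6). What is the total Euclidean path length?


Segment lengths:
  seg1 = sqrt((0.5)^2 + (1.1)^2) = 1.2083
  seg2 = sqrt((-5.9)^2 + (-5.6)^2) = 8.1345
Total = 9.3428


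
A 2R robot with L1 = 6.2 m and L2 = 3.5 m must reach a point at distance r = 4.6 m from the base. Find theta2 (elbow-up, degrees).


cos(theta2) = (r^2 - L1^2 - L2^2) / (2*L1*L2)
cos(theta2) = (21.16 - 38.44 - 12.25) / 43.4
cos(theta2) = -0.680415
theta2 = 132.8761 degrees


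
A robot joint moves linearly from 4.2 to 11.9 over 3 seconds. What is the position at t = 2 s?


s = t/T = 2/3 = 0.6667
p(t) = p0 + (pf-p0)*s
= 4.2 + (11.9 - 4.2) * 0.6667
= 9.3333


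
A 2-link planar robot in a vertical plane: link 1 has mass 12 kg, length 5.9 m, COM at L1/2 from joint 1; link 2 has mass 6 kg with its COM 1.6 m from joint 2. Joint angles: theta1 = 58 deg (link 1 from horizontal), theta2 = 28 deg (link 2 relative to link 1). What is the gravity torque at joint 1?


Horizontal distance from joint 1 to link-1 COM:
  x_c1 = (L1/2)*cos(t1) = 2.95 * 0.5299 = 1.5633 m
Horizontal distance from joint 1 to link-2 COM:
  x_c2 = L1*cos(t1) + Lc2*cos(t1+t2)
       = 5.9*0.5299 + 1.6*0.0698 = 3.2381 m
tau1 = m1*g*x_c1 + m2*g*x_c2
     = 12*9.81*1.5633 + 6*9.81*3.2381
     = 184.0272 + 190.5966
     = 374.6238 Nm


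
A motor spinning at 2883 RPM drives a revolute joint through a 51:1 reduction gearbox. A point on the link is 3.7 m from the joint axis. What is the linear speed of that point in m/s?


omega_motor = 2883 * 2*pi/60 = 301.9071 rad/s
omega_joint = omega_motor / 51 = 5.9197 rad/s
v = omega_joint * r = 5.9197 * 3.7
= 21.9031 m/s


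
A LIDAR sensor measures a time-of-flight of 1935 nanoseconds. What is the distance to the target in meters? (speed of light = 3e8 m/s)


tof = 1935 ns = 1.935e-06 s
dist = c * tof / 2
= 3e8 * 1.935e-06 / 2
= 290.25 m


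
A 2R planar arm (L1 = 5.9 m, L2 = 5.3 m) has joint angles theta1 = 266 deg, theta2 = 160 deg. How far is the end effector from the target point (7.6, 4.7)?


End effector via forward kinematics:
x = L1*cos(t1) + L2*cos(t1+t2) = 1.7441
y = L1*sin(t1) + L2*sin(t1+t2) = -1.0438
Distance to target:
d = sqrt((7.6 - 1.7441)^2 + (4.7 - -1.0438)^2)
= sqrt(34.2911 + 32.9917)
= 8.2026 m


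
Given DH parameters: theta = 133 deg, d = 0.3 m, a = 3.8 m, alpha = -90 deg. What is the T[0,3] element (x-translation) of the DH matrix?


T[0,3] = a * cos(theta)
= 3.8 * cos(133 deg)
= 3.8 * -0.682
= -2.5916


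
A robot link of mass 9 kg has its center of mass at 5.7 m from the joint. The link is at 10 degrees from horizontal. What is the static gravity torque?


tau = m*g*L*cos(angle)
= 9 * 9.81 * 5.7 * cos(10 deg)
= 9 * 9.81 * 5.7 * 0.9848
= 495.6075 Nm


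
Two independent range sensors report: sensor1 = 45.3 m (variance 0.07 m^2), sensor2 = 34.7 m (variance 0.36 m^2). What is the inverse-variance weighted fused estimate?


w1 = (1/var1) / (1/var1 + 1/var2)
   = 14.2857 / (14.2857 + 2.7778) = 0.8372
w2 = 1 - w1 = 0.1628
fused = w1*s1 + w2*s2 = 37.9256 + 5.6488
= 43.5744 m


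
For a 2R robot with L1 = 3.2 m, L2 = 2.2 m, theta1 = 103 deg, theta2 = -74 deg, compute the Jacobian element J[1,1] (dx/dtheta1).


J[1,1] = -L1*sin(t1) - L2*sin(t1+t2)
= -3.2*sin(103) - 2.2*sin(29)
= -4.1846


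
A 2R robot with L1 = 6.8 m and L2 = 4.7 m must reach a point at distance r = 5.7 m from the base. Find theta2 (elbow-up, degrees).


cos(theta2) = (r^2 - L1^2 - L2^2) / (2*L1*L2)
cos(theta2) = (32.49 - 46.24 - 22.09) / 63.92
cos(theta2) = -0.560701
theta2 = 124.1043 degrees


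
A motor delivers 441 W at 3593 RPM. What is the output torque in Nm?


omega = 3593 * 2*pi/60 = 376.2581 rad/s
tau = P / omega = 441 / 376.2581
= 1.1721 Nm


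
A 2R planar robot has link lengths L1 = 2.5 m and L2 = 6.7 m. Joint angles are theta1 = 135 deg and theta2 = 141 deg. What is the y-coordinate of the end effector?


Convert angles to radians: theta1 = 2.3562, theta2 = 2.4609
y = L1*sin(theta1) + L2*sin(theta1+theta2)
y = 1.7678 + -6.6633
y = -4.8955


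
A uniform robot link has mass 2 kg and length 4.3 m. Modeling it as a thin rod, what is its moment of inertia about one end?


I = (1/3) * m * L^2
= (1/3) * 2 * 4.3^2
= 0.333333 * 2 * 18.49
= 12.3267 kg*m^2


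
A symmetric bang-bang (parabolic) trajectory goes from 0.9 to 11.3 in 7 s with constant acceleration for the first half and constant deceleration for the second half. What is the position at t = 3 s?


Symmetric rest-to-rest: each phase covers (pf-p0)/2 in time T/2. 0.5*a*(T/2)^2 = (pf-p0)/2 => a = 4*(pf-p0)/T^2
a = 4*(11.3-0.9)/7^2 = 0.849
t = 3 is in the acceleration phase (t <= T/2).
p = p0 + 0.5*a*t^2 = 0.9 + 0.5*0.849*3^2
= 4.7204


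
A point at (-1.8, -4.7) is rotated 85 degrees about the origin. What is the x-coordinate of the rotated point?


x' = x*cos(theta) - y*sin(theta)
cos(85 deg) = 0.0872, sin(85 deg) = 0.9962
x' = -1.8 * 0.0872 - -4.7 * 0.9962
= -0.1569 - -4.6821
= 4.5252


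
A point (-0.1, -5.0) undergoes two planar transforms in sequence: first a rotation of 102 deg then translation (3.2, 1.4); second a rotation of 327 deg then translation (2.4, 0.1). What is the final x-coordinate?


After transform 1:
x1 = cos(102)*-0.1 - sin(102)*-5.0 + 3.2 = 8.1115
y1 = sin(102)*-0.1 + cos(102)*-5.0 + 1.4 = 2.3417
After transform 2:
x2 = cos(327)*8.1115 - sin(327)*2.3417 + 2.4
= 10.4783


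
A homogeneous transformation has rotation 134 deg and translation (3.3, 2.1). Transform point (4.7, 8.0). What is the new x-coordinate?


x' = cos(theta)*px - sin(theta)*py + tx
= -0.6947*4.7 - 0.7193*8.0 + 3.3
= -5.7196


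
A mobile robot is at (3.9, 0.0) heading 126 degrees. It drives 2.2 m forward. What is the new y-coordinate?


y_new = y0 + d*sin(theta)
= 0.0 + 2.2*sin(126)
= 0.0 + 1.7798
= 1.7798


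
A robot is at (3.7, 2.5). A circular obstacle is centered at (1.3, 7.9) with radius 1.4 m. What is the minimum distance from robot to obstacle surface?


center_dist = sqrt((3.7-1.3)^2 + (2.5-7.9)^2)
= sqrt(5.76 + 29.16)
= 5.9093
min_dist = center_dist - radius = 5.9093 - 1.4 = 4.5093 m


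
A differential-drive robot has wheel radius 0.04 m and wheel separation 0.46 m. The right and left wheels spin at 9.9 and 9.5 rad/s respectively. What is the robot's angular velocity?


vR = r*wR = 0.04*9.9 = 0.396 m/s
vL = r*wL = 0.04*9.5 = 0.38 m/s
v = (vR+vL)/2 = 0.388 m/s
omega = (vR-vL)/L = 0.0348 rad/s
angular velocity = 0.0348 rad/s


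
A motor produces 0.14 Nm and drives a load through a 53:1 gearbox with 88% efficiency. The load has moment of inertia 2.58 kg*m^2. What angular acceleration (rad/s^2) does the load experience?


tau_out = tau_motor * N * eta
= 0.14 * 53 * 0.88 = 6.5296 Nm
alpha = tau_out / I = 6.5296 / 2.58
= 2.5309 rad/s^2


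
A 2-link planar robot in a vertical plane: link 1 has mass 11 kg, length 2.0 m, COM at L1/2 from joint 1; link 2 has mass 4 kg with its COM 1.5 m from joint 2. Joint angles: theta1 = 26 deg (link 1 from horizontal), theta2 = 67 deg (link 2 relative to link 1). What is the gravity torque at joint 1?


Horizontal distance from joint 1 to link-1 COM:
  x_c1 = (L1/2)*cos(t1) = 1.0 * 0.8988 = 0.8988 m
Horizontal distance from joint 1 to link-2 COM:
  x_c2 = L1*cos(t1) + Lc2*cos(t1+t2)
       = 2.0*0.8988 + 1.5*-0.0523 = 1.7191 m
tau1 = m1*g*x_c1 + m2*g*x_c2
     = 11*9.81*0.8988 + 4*9.81*1.7191
     = 96.9889 + 67.4569
     = 164.4457 Nm


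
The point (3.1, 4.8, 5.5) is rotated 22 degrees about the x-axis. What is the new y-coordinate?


Rotation about x-axis: y' = y*cos(theta) - z*sin(theta)
= 4.8 * 0.9272 - 5.5 * 0.3746
= 2.3901


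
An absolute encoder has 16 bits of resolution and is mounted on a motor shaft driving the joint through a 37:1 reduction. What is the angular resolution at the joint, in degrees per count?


counts = 2^16 = 65536
effective counts at joint = 65536 * 37 = 2424832
resolution = 360 / 2424832
= 1.4846e-04 deg/count


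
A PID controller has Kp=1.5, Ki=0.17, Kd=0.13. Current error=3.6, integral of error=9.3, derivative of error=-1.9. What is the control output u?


u = Kp*e + Ki*int(e) + Kd*de/dt
= 1.5*3.6 + 0.17*9.3 + 0.13*(-1.9)
= 5.4 + 1.581 + -0.247
= 6.734


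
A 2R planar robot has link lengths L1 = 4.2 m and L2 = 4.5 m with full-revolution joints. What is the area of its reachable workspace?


r_max = L1 + L2 = 8.7 m
r_min = |L1 - L2| = 0.3 m
Area = pi*(r_max^2 - r_min^2)
= pi*(75.69 - 0.09)
= pi * 75.6
= 237.5044 m^2


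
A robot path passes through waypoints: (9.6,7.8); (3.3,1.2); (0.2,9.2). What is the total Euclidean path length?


Segment lengths:
  seg1 = sqrt((-6.3)^2 + (-6.6)^2) = 9.1241
  seg2 = sqrt((-3.1)^2 + (8.0)^2) = 8.5796
Total = 17.7038


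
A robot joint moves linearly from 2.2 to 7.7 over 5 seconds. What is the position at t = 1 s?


s = t/T = 1/5 = 0.2
p(t) = p0 + (pf-p0)*s
= 2.2 + (7.7 - 2.2) * 0.2
= 3.3


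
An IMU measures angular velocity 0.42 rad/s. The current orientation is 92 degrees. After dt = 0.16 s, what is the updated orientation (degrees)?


delta_theta = w * dt = 0.42 * 0.16 = 0.0672 rad
= 3.8503 deg
theta_new = 92 + 3.8503 = 95.8503 deg


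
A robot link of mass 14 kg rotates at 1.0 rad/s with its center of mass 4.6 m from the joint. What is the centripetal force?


F = m * omega^2 * r
= 14 * 1.0^2 * 4.6
= 14 * 1.0 * 4.6
= 64.4 N


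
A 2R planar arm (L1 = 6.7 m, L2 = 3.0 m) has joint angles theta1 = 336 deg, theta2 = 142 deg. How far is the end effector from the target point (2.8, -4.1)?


End effector via forward kinematics:
x = L1*cos(t1) + L2*cos(t1+t2) = 4.7123
y = L1*sin(t1) + L2*sin(t1+t2) = -0.0763
Distance to target:
d = sqrt((2.8 - 4.7123)^2 + (-4.1 - -0.0763)^2)
= sqrt(3.657 + 16.1902)
= 4.455 m


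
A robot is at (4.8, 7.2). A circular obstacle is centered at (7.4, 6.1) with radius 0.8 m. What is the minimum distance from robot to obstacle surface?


center_dist = sqrt((4.8-7.4)^2 + (7.2-6.1)^2)
= sqrt(6.76 + 1.21)
= 2.8231
min_dist = center_dist - radius = 2.8231 - 0.8 = 2.0231 m


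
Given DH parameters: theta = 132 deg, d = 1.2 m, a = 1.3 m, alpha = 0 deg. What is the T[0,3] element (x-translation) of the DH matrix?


T[0,3] = a * cos(theta)
= 1.3 * cos(132 deg)
= 1.3 * -0.6691
= -0.8699


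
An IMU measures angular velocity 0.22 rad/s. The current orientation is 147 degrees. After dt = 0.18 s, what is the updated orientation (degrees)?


delta_theta = w * dt = 0.22 * 0.18 = 0.0396 rad
= 2.2689 deg
theta_new = 147 + 2.2689 = 149.2689 deg


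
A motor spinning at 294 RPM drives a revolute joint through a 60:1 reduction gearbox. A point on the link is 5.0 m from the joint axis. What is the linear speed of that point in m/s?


omega_motor = 294 * 2*pi/60 = 30.7876 rad/s
omega_joint = omega_motor / 60 = 0.5131 rad/s
v = omega_joint * r = 0.5131 * 5.0
= 2.5656 m/s


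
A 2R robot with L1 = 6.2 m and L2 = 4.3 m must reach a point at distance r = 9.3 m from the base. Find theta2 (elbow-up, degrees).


cos(theta2) = (r^2 - L1^2 - L2^2) / (2*L1*L2)
cos(theta2) = (86.49 - 38.44 - 18.49) / 53.32
cos(theta2) = 0.554389
theta2 = 56.3314 degrees


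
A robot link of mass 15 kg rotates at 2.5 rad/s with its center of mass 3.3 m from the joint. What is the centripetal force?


F = m * omega^2 * r
= 15 * 2.5^2 * 3.3
= 15 * 6.25 * 3.3
= 309.375 N


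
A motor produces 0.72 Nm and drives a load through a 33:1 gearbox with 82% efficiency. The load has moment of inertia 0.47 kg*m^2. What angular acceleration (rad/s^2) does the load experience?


tau_out = tau_motor * N * eta
= 0.72 * 33 * 0.82 = 19.4832 Nm
alpha = tau_out / I = 19.4832 / 0.47
= 41.4536 rad/s^2


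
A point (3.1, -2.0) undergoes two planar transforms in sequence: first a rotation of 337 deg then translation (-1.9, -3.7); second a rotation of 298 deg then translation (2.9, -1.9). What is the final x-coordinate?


After transform 1:
x1 = cos(337)*3.1 - sin(337)*-2.0 + -1.9 = 0.1721
y1 = sin(337)*3.1 + cos(337)*-2.0 + -3.7 = -6.7523
After transform 2:
x2 = cos(298)*0.1721 - sin(298)*-6.7523 + 2.9
= -2.9811


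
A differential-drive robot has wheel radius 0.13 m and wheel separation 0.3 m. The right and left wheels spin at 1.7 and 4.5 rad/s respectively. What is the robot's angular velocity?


vR = r*wR = 0.13*1.7 = 0.221 m/s
vL = r*wL = 0.13*4.5 = 0.585 m/s
v = (vR+vL)/2 = 0.403 m/s
omega = (vR-vL)/L = -1.2133 rad/s
angular velocity = -1.2133 rad/s


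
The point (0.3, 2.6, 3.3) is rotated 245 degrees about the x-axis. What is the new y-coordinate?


Rotation about x-axis: y' = y*cos(theta) - z*sin(theta)
= 2.6 * -0.4226 - 3.3 * -0.9063
= 1.892


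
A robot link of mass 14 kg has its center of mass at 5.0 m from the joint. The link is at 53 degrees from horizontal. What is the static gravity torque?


tau = m*g*L*cos(angle)
= 14 * 9.81 * 5.0 * cos(53 deg)
= 14 * 9.81 * 5.0 * 0.6018
= 413.2664 Nm


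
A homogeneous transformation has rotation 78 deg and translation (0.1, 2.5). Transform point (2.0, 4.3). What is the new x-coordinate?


x' = cos(theta)*px - sin(theta)*py + tx
= 0.2079*2.0 - 0.9781*4.3 + 0.1
= -3.6902


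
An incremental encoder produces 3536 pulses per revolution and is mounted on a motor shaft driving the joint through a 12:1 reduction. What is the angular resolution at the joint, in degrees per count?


counts per rev = 3536
effective counts at joint = 3536 * 12 = 42432
resolution = 360 / 42432
= 0.0085 deg/count


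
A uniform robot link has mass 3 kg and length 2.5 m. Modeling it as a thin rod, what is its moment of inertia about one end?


I = (1/3) * m * L^2
= (1/3) * 3 * 2.5^2
= 0.333333 * 3 * 6.25
= 6.25 kg*m^2


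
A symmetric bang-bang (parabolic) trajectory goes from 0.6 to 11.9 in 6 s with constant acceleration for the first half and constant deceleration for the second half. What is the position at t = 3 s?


Symmetric rest-to-rest: each phase covers (pf-p0)/2 in time T/2. 0.5*a*(T/2)^2 = (pf-p0)/2 => a = 4*(pf-p0)/T^2
a = 4*(11.9-0.6)/6^2 = 1.2556
t = 3 is in the acceleration phase (t <= T/2).
p = p0 + 0.5*a*t^2 = 0.6 + 0.5*1.2556*3^2
= 6.25


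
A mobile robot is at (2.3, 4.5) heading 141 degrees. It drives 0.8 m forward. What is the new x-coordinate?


x_new = x0 + d*cos(theta)
= 2.3 + 0.8*cos(141)
= 2.3 + -0.6217
= 1.6783


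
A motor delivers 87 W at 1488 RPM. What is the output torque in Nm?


omega = 1488 * 2*pi/60 = 155.823 rad/s
tau = P / omega = 87 / 155.823
= 0.5583 Nm


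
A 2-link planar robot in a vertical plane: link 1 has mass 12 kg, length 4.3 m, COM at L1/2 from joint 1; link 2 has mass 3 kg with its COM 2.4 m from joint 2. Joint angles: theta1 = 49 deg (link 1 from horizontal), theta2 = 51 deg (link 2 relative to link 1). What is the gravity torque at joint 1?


Horizontal distance from joint 1 to link-1 COM:
  x_c1 = (L1/2)*cos(t1) = 2.15 * 0.6561 = 1.4105 m
Horizontal distance from joint 1 to link-2 COM:
  x_c2 = L1*cos(t1) + Lc2*cos(t1+t2)
       = 4.3*0.6561 + 2.4*-0.1736 = 2.4043 m
tau1 = m1*g*x_c1 + m2*g*x_c2
     = 12*9.81*1.4105 + 3*9.81*2.4043
     = 166.0472 + 70.7585
     = 236.8057 Nm


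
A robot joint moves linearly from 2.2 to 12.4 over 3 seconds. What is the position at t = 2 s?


s = t/T = 2/3 = 0.6667
p(t) = p0 + (pf-p0)*s
= 2.2 + (12.4 - 2.2) * 0.6667
= 9.0


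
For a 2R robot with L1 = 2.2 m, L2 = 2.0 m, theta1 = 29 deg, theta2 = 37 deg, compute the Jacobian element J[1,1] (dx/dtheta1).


J[1,1] = -L1*sin(t1) - L2*sin(t1+t2)
= -2.2*sin(29) - 2.0*sin(66)
= -2.8937


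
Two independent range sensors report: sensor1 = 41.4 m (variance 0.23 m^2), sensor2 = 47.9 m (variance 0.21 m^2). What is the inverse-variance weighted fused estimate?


w1 = (1/var1) / (1/var1 + 1/var2)
   = 4.3478 / (4.3478 + 4.7619) = 0.4773
w2 = 1 - w1 = 0.5227
fused = w1*s1 + w2*s2 = 19.7591 + 25.0386
= 44.7977 m


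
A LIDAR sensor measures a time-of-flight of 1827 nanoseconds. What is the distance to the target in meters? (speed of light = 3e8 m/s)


tof = 1827 ns = 1.827e-06 s
dist = c * tof / 2
= 3e8 * 1.827e-06 / 2
= 274.05 m


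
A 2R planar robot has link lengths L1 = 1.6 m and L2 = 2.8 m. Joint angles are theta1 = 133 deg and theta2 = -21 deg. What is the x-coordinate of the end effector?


Convert angles to radians: theta1 = 2.3213, theta2 = -0.3665
x = L1*cos(theta1) + L2*cos(theta1+theta2)
x = -1.0912 + -1.0489
x = -2.1401


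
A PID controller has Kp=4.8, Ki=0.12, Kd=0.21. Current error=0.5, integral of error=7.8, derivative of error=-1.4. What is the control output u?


u = Kp*e + Ki*int(e) + Kd*de/dt
= 4.8*0.5 + 0.12*7.8 + 0.21*(-1.4)
= 2.4 + 0.936 + -0.294
= 3.042


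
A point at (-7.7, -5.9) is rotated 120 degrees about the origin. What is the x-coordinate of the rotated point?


x' = x*cos(theta) - y*sin(theta)
cos(120 deg) = -0.5, sin(120 deg) = 0.866
x' = -7.7 * -0.5 - -5.9 * 0.866
= 3.85 - -5.1095
= 8.9595


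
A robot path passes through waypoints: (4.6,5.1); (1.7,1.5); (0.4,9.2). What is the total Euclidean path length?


Segment lengths:
  seg1 = sqrt((-2.9)^2 + (-3.6)^2) = 4.6228
  seg2 = sqrt((-1.3)^2 + (7.7)^2) = 7.809
Total = 12.4317


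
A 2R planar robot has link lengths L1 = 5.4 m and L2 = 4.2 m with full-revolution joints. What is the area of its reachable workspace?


r_max = L1 + L2 = 9.6 m
r_min = |L1 - L2| = 1.2 m
Area = pi*(r_max^2 - r_min^2)
= pi*(92.16 - 1.44)
= pi * 90.72
= 285.0053 m^2


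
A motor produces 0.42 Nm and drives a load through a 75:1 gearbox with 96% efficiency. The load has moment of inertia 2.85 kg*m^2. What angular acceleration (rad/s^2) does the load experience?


tau_out = tau_motor * N * eta
= 0.42 * 75 * 0.96 = 30.24 Nm
alpha = tau_out / I = 30.24 / 2.85
= 10.6105 rad/s^2


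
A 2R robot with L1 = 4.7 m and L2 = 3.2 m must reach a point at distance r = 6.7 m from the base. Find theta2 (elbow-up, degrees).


cos(theta2) = (r^2 - L1^2 - L2^2) / (2*L1*L2)
cos(theta2) = (44.89 - 22.09 - 10.24) / 30.08
cos(theta2) = 0.417553
theta2 = 65.3198 degrees


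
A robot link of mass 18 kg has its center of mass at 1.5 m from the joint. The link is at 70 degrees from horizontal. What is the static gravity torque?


tau = m*g*L*cos(angle)
= 18 * 9.81 * 1.5 * cos(70 deg)
= 18 * 9.81 * 1.5 * 0.342
= 90.5909 Nm


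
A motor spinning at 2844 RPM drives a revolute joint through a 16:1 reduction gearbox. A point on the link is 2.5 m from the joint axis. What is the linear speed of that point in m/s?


omega_motor = 2844 * 2*pi/60 = 297.823 rad/s
omega_joint = omega_motor / 16 = 18.6139 rad/s
v = omega_joint * r = 18.6139 * 2.5
= 46.5348 m/s


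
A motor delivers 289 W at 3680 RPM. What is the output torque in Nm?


omega = 3680 * 2*pi/60 = 385.3687 rad/s
tau = P / omega = 289 / 385.3687
= 0.7499 Nm


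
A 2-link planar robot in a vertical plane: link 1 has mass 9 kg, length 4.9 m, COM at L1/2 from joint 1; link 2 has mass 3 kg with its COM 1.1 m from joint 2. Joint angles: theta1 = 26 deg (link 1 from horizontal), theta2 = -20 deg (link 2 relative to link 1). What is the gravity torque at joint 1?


Horizontal distance from joint 1 to link-1 COM:
  x_c1 = (L1/2)*cos(t1) = 2.45 * 0.8988 = 2.202 m
Horizontal distance from joint 1 to link-2 COM:
  x_c2 = L1*cos(t1) + Lc2*cos(t1+t2)
       = 4.9*0.8988 + 1.1*0.9945 = 5.4981 m
tau1 = m1*g*x_c1 + m2*g*x_c2
     = 9*9.81*2.202 + 3*9.81*5.4981
     = 194.4186 + 161.8081
     = 356.2266 Nm


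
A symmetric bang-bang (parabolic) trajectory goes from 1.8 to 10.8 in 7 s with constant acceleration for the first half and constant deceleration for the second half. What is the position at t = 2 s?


Symmetric rest-to-rest: each phase covers (pf-p0)/2 in time T/2. 0.5*a*(T/2)^2 = (pf-p0)/2 => a = 4*(pf-p0)/T^2
a = 4*(10.8-1.8)/7^2 = 0.7347
t = 2 is in the acceleration phase (t <= T/2).
p = p0 + 0.5*a*t^2 = 1.8 + 0.5*0.7347*2^2
= 3.2694


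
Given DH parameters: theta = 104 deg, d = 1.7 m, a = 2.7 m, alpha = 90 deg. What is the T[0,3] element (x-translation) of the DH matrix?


T[0,3] = a * cos(theta)
= 2.7 * cos(104 deg)
= 2.7 * -0.2419
= -0.6532


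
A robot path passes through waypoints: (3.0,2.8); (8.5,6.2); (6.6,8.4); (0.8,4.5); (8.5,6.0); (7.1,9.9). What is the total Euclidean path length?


Segment lengths:
  seg1 = sqrt((5.5)^2 + (3.4)^2) = 6.4661
  seg2 = sqrt((-1.9)^2 + (2.2)^2) = 2.9069
  seg3 = sqrt((-5.8)^2 + (-3.9)^2) = 6.9893
  seg4 = sqrt((7.7)^2 + (1.5)^2) = 7.8447
  seg5 = sqrt((-1.4)^2 + (3.9)^2) = 4.1437
Total = 28.3506


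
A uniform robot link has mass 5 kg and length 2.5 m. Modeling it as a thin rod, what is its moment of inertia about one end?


I = (1/3) * m * L^2
= (1/3) * 5 * 2.5^2
= 0.333333 * 5 * 6.25
= 10.4167 kg*m^2


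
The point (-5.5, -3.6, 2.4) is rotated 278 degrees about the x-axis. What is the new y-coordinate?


Rotation about x-axis: y' = y*cos(theta) - z*sin(theta)
= -3.6 * 0.1392 - 2.4 * -0.9903
= 1.8756


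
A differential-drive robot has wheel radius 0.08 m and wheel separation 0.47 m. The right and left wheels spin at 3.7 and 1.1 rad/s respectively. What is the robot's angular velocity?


vR = r*wR = 0.08*3.7 = 0.296 m/s
vL = r*wL = 0.08*1.1 = 0.088 m/s
v = (vR+vL)/2 = 0.192 m/s
omega = (vR-vL)/L = 0.4426 rad/s
angular velocity = 0.4426 rad/s


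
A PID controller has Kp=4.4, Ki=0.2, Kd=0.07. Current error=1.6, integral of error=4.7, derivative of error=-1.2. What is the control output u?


u = Kp*e + Ki*int(e) + Kd*de/dt
= 4.4*1.6 + 0.2*4.7 + 0.07*(-1.2)
= 7.04 + 0.94 + -0.084
= 7.896


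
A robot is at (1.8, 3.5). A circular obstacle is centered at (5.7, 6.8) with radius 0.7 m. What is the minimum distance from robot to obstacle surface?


center_dist = sqrt((1.8-5.7)^2 + (3.5-6.8)^2)
= sqrt(15.21 + 10.89)
= 5.1088
min_dist = center_dist - radius = 5.1088 - 0.7 = 4.4088 m


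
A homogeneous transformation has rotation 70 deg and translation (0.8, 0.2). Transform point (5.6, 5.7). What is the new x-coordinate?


x' = cos(theta)*px - sin(theta)*py + tx
= 0.342*5.6 - 0.9397*5.7 + 0.8
= -2.6409


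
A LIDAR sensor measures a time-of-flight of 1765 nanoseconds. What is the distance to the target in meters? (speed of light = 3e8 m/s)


tof = 1765 ns = 1.765e-06 s
dist = c * tof / 2
= 3e8 * 1.765e-06 / 2
= 264.75 m


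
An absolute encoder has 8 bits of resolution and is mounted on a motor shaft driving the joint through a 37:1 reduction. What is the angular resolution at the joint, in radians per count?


counts = 2^8 = 256
effective counts at joint = 256 * 37 = 9472
resolution = 2*pi / 9472
= 6.6334e-04 rad/count


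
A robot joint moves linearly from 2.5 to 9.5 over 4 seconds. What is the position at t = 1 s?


s = t/T = 1/4 = 0.25
p(t) = p0 + (pf-p0)*s
= 2.5 + (9.5 - 2.5) * 0.25
= 4.25


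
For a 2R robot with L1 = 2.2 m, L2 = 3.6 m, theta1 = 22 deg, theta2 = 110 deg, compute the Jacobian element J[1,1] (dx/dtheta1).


J[1,1] = -L1*sin(t1) - L2*sin(t1+t2)
= -2.2*sin(22) - 3.6*sin(132)
= -3.4995


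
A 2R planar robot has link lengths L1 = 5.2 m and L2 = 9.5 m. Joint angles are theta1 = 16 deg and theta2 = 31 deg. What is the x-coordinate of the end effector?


Convert angles to radians: theta1 = 0.2793, theta2 = 0.5411
x = L1*cos(theta1) + L2*cos(theta1+theta2)
x = 4.9986 + 6.479
x = 11.4775


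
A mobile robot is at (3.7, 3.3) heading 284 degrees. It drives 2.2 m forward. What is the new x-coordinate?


x_new = x0 + d*cos(theta)
= 3.7 + 2.2*cos(284)
= 3.7 + 0.5322
= 4.2322


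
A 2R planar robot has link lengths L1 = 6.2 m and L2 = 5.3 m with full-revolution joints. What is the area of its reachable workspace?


r_max = L1 + L2 = 11.5 m
r_min = |L1 - L2| = 0.9 m
Area = pi*(r_max^2 - r_min^2)
= pi*(132.25 - 0.81)
= pi * 131.44
= 412.9309 m^2


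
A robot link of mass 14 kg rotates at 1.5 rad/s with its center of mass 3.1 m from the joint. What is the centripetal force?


F = m * omega^2 * r
= 14 * 1.5^2 * 3.1
= 14 * 2.25 * 3.1
= 97.65 N


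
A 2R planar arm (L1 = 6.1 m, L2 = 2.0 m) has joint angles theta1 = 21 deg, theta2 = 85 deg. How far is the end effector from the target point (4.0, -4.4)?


End effector via forward kinematics:
x = L1*cos(t1) + L2*cos(t1+t2) = 5.1436
y = L1*sin(t1) + L2*sin(t1+t2) = 4.1086
Distance to target:
d = sqrt((4.0 - 5.1436)^2 + (-4.4 - 4.1086)^2)
= sqrt(1.3077 + 72.3957)
= 8.5851 m


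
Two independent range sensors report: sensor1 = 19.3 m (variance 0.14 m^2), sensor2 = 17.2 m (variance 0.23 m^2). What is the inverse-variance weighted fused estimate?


w1 = (1/var1) / (1/var1 + 1/var2)
   = 7.1429 / (7.1429 + 4.3478) = 0.6216
w2 = 1 - w1 = 0.3784
fused = w1*s1 + w2*s2 = 11.9973 + 6.5081
= 18.5054 m


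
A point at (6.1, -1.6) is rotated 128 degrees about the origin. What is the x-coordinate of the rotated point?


x' = x*cos(theta) - y*sin(theta)
cos(128 deg) = -0.6157, sin(128 deg) = 0.788
x' = 6.1 * -0.6157 - -1.6 * 0.788
= -3.7555 - -1.2608
= -2.4947


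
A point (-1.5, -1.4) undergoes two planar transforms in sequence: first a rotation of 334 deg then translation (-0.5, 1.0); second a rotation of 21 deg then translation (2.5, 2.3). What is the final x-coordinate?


After transform 1:
x1 = cos(334)*-1.5 - sin(334)*-1.4 + -0.5 = -2.4619
y1 = sin(334)*-1.5 + cos(334)*-1.4 + 1.0 = 0.3992
After transform 2:
x2 = cos(21)*-2.4619 - sin(21)*0.3992 + 2.5
= 0.0585


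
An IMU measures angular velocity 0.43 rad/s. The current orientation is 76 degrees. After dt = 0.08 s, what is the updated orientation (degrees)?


delta_theta = w * dt = 0.43 * 0.08 = 0.0344 rad
= 1.971 deg
theta_new = 76 + 1.971 = 77.971 deg


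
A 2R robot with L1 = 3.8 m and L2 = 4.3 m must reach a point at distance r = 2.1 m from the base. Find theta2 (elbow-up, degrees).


cos(theta2) = (r^2 - L1^2 - L2^2) / (2*L1*L2)
cos(theta2) = (4.41 - 14.44 - 18.49) / 32.68
cos(theta2) = -0.872705
theta2 = 150.7745 degrees


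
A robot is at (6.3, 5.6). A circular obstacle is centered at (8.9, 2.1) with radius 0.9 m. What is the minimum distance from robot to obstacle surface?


center_dist = sqrt((6.3-8.9)^2 + (5.6-2.1)^2)
= sqrt(6.76 + 12.25)
= 4.36
min_dist = center_dist - radius = 4.36 - 0.9 = 3.46 m


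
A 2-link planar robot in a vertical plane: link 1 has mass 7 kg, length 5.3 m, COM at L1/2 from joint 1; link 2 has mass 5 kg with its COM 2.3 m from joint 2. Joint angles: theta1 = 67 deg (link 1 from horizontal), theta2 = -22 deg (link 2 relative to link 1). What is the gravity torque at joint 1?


Horizontal distance from joint 1 to link-1 COM:
  x_c1 = (L1/2)*cos(t1) = 2.65 * 0.3907 = 1.0354 m
Horizontal distance from joint 1 to link-2 COM:
  x_c2 = L1*cos(t1) + Lc2*cos(t1+t2)
       = 5.3*0.3907 + 2.3*0.7071 = 3.6972 m
tau1 = m1*g*x_c1 + m2*g*x_c2
     = 7*9.81*1.0354 + 5*9.81*3.6972
     = 71.1035 + 181.3487
     = 252.4522 Nm


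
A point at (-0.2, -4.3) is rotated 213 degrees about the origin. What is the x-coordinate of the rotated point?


x' = x*cos(theta) - y*sin(theta)
cos(213 deg) = -0.8387, sin(213 deg) = -0.5446
x' = -0.2 * -0.8387 - -4.3 * -0.5446
= 0.1677 - 2.3419
= -2.1742


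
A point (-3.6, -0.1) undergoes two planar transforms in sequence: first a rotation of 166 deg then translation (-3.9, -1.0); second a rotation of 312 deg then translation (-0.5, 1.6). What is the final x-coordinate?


After transform 1:
x1 = cos(166)*-3.6 - sin(166)*-0.1 + -3.9 = -0.3827
y1 = sin(166)*-3.6 + cos(166)*-0.1 + -1.0 = -1.7739
After transform 2:
x2 = cos(312)*-0.3827 - sin(312)*-1.7739 + -0.5
= -2.0744


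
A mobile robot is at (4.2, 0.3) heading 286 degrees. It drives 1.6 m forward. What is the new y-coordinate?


y_new = y0 + d*sin(theta)
= 0.3 + 1.6*sin(286)
= 0.3 + -1.538
= -1.238


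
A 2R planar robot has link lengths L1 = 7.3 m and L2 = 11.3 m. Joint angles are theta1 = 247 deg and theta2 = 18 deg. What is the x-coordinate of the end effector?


Convert angles to radians: theta1 = 4.311, theta2 = 0.3142
x = L1*cos(theta1) + L2*cos(theta1+theta2)
x = -2.8523 + -0.9849
x = -3.8372


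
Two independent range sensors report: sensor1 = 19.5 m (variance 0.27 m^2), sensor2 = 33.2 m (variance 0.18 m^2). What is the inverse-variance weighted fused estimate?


w1 = (1/var1) / (1/var1 + 1/var2)
   = 3.7037 / (3.7037 + 5.5556) = 0.4
w2 = 1 - w1 = 0.6
fused = w1*s1 + w2*s2 = 7.8 + 19.92
= 27.72 m


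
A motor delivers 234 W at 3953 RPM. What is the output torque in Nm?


omega = 3953 * 2*pi/60 = 413.9572 rad/s
tau = P / omega = 234 / 413.9572
= 0.5653 Nm


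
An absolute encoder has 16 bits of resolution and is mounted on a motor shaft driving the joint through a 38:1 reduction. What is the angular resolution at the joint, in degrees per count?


counts = 2^16 = 65536
effective counts at joint = 65536 * 38 = 2490368
resolution = 360 / 2490368
= 1.4456e-04 deg/count
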